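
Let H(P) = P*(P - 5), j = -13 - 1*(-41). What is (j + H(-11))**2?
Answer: 41616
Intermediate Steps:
j = 28 (j = -13 + 41 = 28)
H(P) = P*(-5 + P)
(j + H(-11))**2 = (28 - 11*(-5 - 11))**2 = (28 - 11*(-16))**2 = (28 + 176)**2 = 204**2 = 41616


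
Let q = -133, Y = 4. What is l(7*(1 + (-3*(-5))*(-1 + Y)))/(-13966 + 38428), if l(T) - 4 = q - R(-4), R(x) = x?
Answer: -125/24462 ≈ -0.0051100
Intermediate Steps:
l(T) = -125 (l(T) = 4 + (-133 - 1*(-4)) = 4 + (-133 + 4) = 4 - 129 = -125)
l(7*(1 + (-3*(-5))*(-1 + Y)))/(-13966 + 38428) = -125/(-13966 + 38428) = -125/24462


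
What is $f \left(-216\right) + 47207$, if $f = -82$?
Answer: $64919$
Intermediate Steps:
$f \left(-216\right) + 47207 = \left(-82\right) \left(-216\right) + 47207 = 17712 + 47207 = 64919$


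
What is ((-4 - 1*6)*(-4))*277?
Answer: 11080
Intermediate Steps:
((-4 - 1*6)*(-4))*277 = ((-4 - 6)*(-4))*277 = -10*(-4)*277 = 40*277 = 11080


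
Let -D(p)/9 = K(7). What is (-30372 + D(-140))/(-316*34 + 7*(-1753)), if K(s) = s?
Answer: 6087/4603 ≈ 1.3224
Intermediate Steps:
D(p) = -63 (D(p) = -9*7 = -63)
(-30372 + D(-140))/(-316*34 + 7*(-1753)) = (-30372 - 63)/(-316*34 + 7*(-1753)) = -30435/(-10744 - 12271) = -30435/(-23015) = -30435*(-1/23015) = 6087/4603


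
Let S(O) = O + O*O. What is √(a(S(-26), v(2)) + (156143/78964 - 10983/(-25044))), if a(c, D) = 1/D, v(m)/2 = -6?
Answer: √142537045202012859/247196802 ≈ 1.5273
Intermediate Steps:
v(m) = -12 (v(m) = 2*(-6) = -12)
S(O) = O + O²
√(a(S(-26), v(2)) + (156143/78964 - 10983/(-25044))) = √(1/(-12) + (156143/78964 - 10983/(-25044))) = √(-1/12 + (156143*(1/78964) - 10983*(-1/25044))) = √(-1/12 + (156143/78964 + 3661/8348)) = √(-1/12 + 199071121/82398934) = √(1153227259/494393604) = √142537045202012859/247196802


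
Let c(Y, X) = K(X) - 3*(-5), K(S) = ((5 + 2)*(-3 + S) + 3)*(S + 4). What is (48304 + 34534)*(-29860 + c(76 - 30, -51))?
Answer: -1012280360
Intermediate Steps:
K(S) = (-18 + 7*S)*(4 + S) (K(S) = (7*(-3 + S) + 3)*(4 + S) = ((-21 + 7*S) + 3)*(4 + S) = (-18 + 7*S)*(4 + S))
c(Y, X) = -57 + 7*X**2 + 10*X (c(Y, X) = (-72 + 7*X**2 + 10*X) - 3*(-5) = (-72 + 7*X**2 + 10*X) + 15 = -57 + 7*X**2 + 10*X)
(48304 + 34534)*(-29860 + c(76 - 30, -51)) = (48304 + 34534)*(-29860 + (-57 + 7*(-51)**2 + 10*(-51))) = 82838*(-29860 + (-57 + 7*2601 - 510)) = 82838*(-29860 + (-57 + 18207 - 510)) = 82838*(-29860 + 17640) = 82838*(-12220) = -1012280360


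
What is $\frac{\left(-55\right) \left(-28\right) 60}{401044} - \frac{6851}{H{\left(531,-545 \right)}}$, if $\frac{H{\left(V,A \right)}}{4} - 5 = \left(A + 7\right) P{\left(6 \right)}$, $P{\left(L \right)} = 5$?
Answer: $\frac{133568873}{153829020} \approx 0.86829$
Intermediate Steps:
$H{\left(V,A \right)} = 160 + 20 A$ ($H{\left(V,A \right)} = 20 + 4 \left(A + 7\right) 5 = 20 + 4 \left(7 + A\right) 5 = 20 + 4 \left(35 + 5 A\right) = 20 + \left(140 + 20 A\right) = 160 + 20 A$)
$\frac{\left(-55\right) \left(-28\right) 60}{401044} - \frac{6851}{H{\left(531,-545 \right)}} = \frac{\left(-55\right) \left(-28\right) 60}{401044} - \frac{6851}{160 + 20 \left(-545\right)} = 1540 \cdot 60 \cdot \frac{1}{401044} - \frac{6851}{160 - 10900} = 92400 \cdot \frac{1}{401044} - \frac{6851}{-10740} = \frac{3300}{14323} - - \frac{6851}{10740} = \frac{3300}{14323} + \frac{6851}{10740} = \frac{133568873}{153829020}$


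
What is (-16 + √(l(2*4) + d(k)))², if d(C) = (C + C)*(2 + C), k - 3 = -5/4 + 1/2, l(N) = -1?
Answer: (64 - √290)²/16 ≈ 137.89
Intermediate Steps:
k = 9/4 (k = 3 + (-5/4 + 1/2) = 3 + (-5*¼ + 1*(½)) = 3 + (-5/4 + ½) = 3 - ¾ = 9/4 ≈ 2.2500)
d(C) = 2*C*(2 + C) (d(C) = (2*C)*(2 + C) = 2*C*(2 + C))
(-16 + √(l(2*4) + d(k)))² = (-16 + √(-1 + 2*(9/4)*(2 + 9/4)))² = (-16 + √(-1 + 2*(9/4)*(17/4)))² = (-16 + √(-1 + 153/8))² = (-16 + √(145/8))² = (-16 + √290/4)²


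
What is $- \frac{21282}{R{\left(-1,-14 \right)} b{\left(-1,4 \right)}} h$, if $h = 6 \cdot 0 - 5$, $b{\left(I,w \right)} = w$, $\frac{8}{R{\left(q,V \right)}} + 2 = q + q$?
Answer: $- \frac{53205}{4} \approx -13301.0$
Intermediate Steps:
$R{\left(q,V \right)} = \frac{8}{-2 + 2 q}$ ($R{\left(q,V \right)} = \frac{8}{-2 + \left(q + q\right)} = \frac{8}{-2 + 2 q}$)
$h = -5$ ($h = 0 - 5 = -5$)
$- \frac{21282}{R{\left(-1,-14 \right)} b{\left(-1,4 \right)}} h = - \frac{21282}{\frac{4}{-1 - 1} \cdot 4} \left(-5\right) = - \frac{21282}{\frac{4}{-2} \cdot 4} \left(-5\right) = - \frac{21282}{4 \left(- \frac{1}{2}\right) 4} \left(-5\right) = - \frac{21282}{\left(-2\right) 4} \left(-5\right) = - \frac{21282}{-8} \left(-5\right) = \left(-21282\right) \left(- \frac{1}{8}\right) \left(-5\right) = \frac{10641}{4} \left(-5\right) = - \frac{53205}{4}$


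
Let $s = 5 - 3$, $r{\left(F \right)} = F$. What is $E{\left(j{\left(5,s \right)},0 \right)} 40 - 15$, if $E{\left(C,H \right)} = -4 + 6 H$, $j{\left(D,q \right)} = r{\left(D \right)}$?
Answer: $-175$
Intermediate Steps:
$s = 2$ ($s = 5 - 3 = 2$)
$j{\left(D,q \right)} = D$
$E{\left(j{\left(5,s \right)},0 \right)} 40 - 15 = \left(-4 + 6 \cdot 0\right) 40 - 15 = \left(-4 + 0\right) 40 - 15 = \left(-4\right) 40 - 15 = -160 - 15 = -175$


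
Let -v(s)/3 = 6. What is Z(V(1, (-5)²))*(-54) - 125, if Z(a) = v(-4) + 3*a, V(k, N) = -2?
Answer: 1171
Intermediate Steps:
v(s) = -18 (v(s) = -3*6 = -18)
Z(a) = -18 + 3*a
Z(V(1, (-5)²))*(-54) - 125 = (-18 + 3*(-2))*(-54) - 125 = (-18 - 6)*(-54) - 125 = -24*(-54) - 125 = 1296 - 125 = 1171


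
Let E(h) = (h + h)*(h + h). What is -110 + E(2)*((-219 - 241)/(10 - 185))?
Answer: -2378/35 ≈ -67.943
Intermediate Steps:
E(h) = 4*h² (E(h) = (2*h)*(2*h) = 4*h²)
-110 + E(2)*((-219 - 241)/(10 - 185)) = -110 + (4*2²)*((-219 - 241)/(10 - 185)) = -110 + (4*4)*(-460/(-175)) = -110 + 16*(-460*(-1/175)) = -110 + 16*(92/35) = -110 + 1472/35 = -2378/35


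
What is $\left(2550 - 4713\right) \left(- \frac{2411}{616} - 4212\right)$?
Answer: $\frac{802473927}{88} \approx 9.119 \cdot 10^{6}$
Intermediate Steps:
$\left(2550 - 4713\right) \left(- \frac{2411}{616} - 4212\right) = - 2163 \left(\left(-2411\right) \frac{1}{616} - 4212\right) = - 2163 \left(- \frac{2411}{616} - 4212\right) = \left(-2163\right) \left(- \frac{2597003}{616}\right) = \frac{802473927}{88}$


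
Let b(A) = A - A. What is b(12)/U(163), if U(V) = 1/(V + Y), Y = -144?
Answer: 0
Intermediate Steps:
b(A) = 0
U(V) = 1/(-144 + V) (U(V) = 1/(V - 144) = 1/(-144 + V))
b(12)/U(163) = 0/(1/(-144 + 163)) = 0/(1/19) = 0*19 = 0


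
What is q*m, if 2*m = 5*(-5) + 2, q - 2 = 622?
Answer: -7176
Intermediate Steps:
q = 624 (q = 2 + 622 = 624)
m = -23/2 (m = (5*(-5) + 2)/2 = (-25 + 2)/2 = (1/2)*(-23) = -23/2 ≈ -11.500)
q*m = 624*(-23/2) = -7176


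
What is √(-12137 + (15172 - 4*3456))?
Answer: I*√10789 ≈ 103.87*I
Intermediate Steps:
√(-12137 + (15172 - 4*3456)) = √(-12137 + (15172 - 1*13824)) = √(-12137 + (15172 - 13824)) = √(-12137 + 1348) = √(-10789) = I*√10789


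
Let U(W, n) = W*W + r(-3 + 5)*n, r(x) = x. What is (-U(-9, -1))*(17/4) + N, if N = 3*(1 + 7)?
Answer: -1247/4 ≈ -311.75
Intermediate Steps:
U(W, n) = W**2 + 2*n (U(W, n) = W*W + (-3 + 5)*n = W**2 + 2*n)
N = 24 (N = 3*8 = 24)
(-U(-9, -1))*(17/4) + N = (-((-9)**2 + 2*(-1)))*(17/4) + 24 = (-(81 - 2))*(17*(1/4)) + 24 = -1*79*(17/4) + 24 = -79*17/4 + 24 = -1343/4 + 24 = -1247/4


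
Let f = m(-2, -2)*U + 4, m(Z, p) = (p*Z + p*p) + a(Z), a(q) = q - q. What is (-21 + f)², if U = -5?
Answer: 3249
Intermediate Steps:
a(q) = 0
m(Z, p) = p² + Z*p (m(Z, p) = (p*Z + p*p) + 0 = (Z*p + p²) + 0 = (p² + Z*p) + 0 = p² + Z*p)
f = -36 (f = -2*(-2 - 2)*(-5) + 4 = -2*(-4)*(-5) + 4 = 8*(-5) + 4 = -40 + 4 = -36)
(-21 + f)² = (-21 - 36)² = (-57)² = 3249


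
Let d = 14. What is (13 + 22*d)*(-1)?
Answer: -321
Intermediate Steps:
(13 + 22*d)*(-1) = (13 + 22*14)*(-1) = (13 + 308)*(-1) = 321*(-1) = -321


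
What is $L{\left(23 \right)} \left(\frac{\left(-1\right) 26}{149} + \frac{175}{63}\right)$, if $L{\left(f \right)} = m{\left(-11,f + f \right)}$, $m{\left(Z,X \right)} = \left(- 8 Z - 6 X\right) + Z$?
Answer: $- \frac{694709}{1341} \approx -518.05$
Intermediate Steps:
$m{\left(Z,X \right)} = - 7 Z - 6 X$
$L{\left(f \right)} = 77 - 12 f$ ($L{\left(f \right)} = \left(-7\right) \left(-11\right) - 6 \left(f + f\right) = 77 - 6 \cdot 2 f = 77 - 12 f$)
$L{\left(23 \right)} \left(\frac{\left(-1\right) 26}{149} + \frac{175}{63}\right) = \left(77 - 276\right) \left(\frac{\left(-1\right) 26}{149} + \frac{175}{63}\right) = \left(77 - 276\right) \left(\left(-26\right) \frac{1}{149} + 175 \cdot \frac{1}{63}\right) = - 199 \left(- \frac{26}{149} + \frac{25}{9}\right) = \left(-199\right) \frac{3491}{1341} = - \frac{694709}{1341}$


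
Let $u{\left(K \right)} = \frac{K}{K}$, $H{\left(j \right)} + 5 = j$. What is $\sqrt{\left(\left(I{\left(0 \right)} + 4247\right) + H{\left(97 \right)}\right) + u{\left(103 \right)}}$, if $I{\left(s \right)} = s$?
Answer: $2 \sqrt{1085} \approx 65.879$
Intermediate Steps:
$H{\left(j \right)} = -5 + j$
$u{\left(K \right)} = 1$
$\sqrt{\left(\left(I{\left(0 \right)} + 4247\right) + H{\left(97 \right)}\right) + u{\left(103 \right)}} = \sqrt{\left(\left(0 + 4247\right) + \left(-5 + 97\right)\right) + 1} = \sqrt{\left(4247 + 92\right) + 1} = \sqrt{4339 + 1} = \sqrt{4340} = 2 \sqrt{1085}$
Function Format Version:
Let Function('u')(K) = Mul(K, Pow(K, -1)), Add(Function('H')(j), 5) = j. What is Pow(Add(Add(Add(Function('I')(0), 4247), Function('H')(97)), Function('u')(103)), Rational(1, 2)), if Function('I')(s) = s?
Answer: Mul(2, Pow(1085, Rational(1, 2))) ≈ 65.879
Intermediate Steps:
Function('H')(j) = Add(-5, j)
Function('u')(K) = 1
Pow(Add(Add(Add(Function('I')(0), 4247), Function('H')(97)), Function('u')(103)), Rational(1, 2)) = Pow(Add(Add(Add(0, 4247), Add(-5, 97)), 1), Rational(1, 2)) = Pow(Add(Add(4247, 92), 1), Rational(1, 2)) = Pow(Add(4339, 1), Rational(1, 2)) = Pow(4340, Rational(1, 2)) = Mul(2, Pow(1085, Rational(1, 2)))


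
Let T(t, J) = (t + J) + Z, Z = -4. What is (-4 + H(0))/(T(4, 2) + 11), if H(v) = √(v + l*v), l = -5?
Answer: -4/13 ≈ -0.30769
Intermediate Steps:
H(v) = 2*√(-v) (H(v) = √(v - 5*v) = √(-4*v) = 2*√(-v))
T(t, J) = -4 + J + t (T(t, J) = (t + J) - 4 = (J + t) - 4 = -4 + J + t)
(-4 + H(0))/(T(4, 2) + 11) = (-4 + 2*√(-1*0))/((-4 + 2 + 4) + 11) = (-4 + 2*√0)/(2 + 11) = (-4 + 2*0)/13 = (-4 + 0)*(1/13) = -4*1/13 = -4/13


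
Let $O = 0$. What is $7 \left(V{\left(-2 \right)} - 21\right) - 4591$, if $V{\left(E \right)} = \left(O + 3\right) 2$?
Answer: $-4696$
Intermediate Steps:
$V{\left(E \right)} = 6$ ($V{\left(E \right)} = \left(0 + 3\right) 2 = 3 \cdot 2 = 6$)
$7 \left(V{\left(-2 \right)} - 21\right) - 4591 = 7 \left(6 - 21\right) - 4591 = 7 \left(-15\right) - 4591 = -105 - 4591 = -4696$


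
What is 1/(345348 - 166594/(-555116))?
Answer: 277558/95854183481 ≈ 2.8956e-6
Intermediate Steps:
1/(345348 - 166594/(-555116)) = 1/(345348 - 166594*(-1/555116)) = 1/(345348 + 83297/277558) = 1/(95854183481/277558) = 277558/95854183481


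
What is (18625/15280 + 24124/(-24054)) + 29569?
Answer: 1086802104431/36754512 ≈ 29569.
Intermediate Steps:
(18625/15280 + 24124/(-24054)) + 29569 = (18625*(1/15280) + 24124*(-1/24054)) + 29569 = (3725/3056 - 12062/12027) + 29569 = 7939103/36754512 + 29569 = 1086802104431/36754512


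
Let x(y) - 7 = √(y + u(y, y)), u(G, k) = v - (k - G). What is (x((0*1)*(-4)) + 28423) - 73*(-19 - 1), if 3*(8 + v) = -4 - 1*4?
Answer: 29890 + 4*I*√6/3 ≈ 29890.0 + 3.266*I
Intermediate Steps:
v = -32/3 (v = -8 + (-4 - 1*4)/3 = -8 + (-4 - 4)/3 = -8 + (⅓)*(-8) = -8 - 8/3 = -32/3 ≈ -10.667)
u(G, k) = -32/3 + G - k (u(G, k) = -32/3 - (k - G) = -32/3 + (G - k) = -32/3 + G - k)
x(y) = 7 + √(-32/3 + y) (x(y) = 7 + √(y + (-32/3 + y - y)) = 7 + √(y - 32/3) = 7 + √(-32/3 + y))
(x((0*1)*(-4)) + 28423) - 73*(-19 - 1) = ((7 + √(-96 + 9*((0*1)*(-4)))/3) + 28423) - 73*(-19 - 1) = ((7 + √(-96 + 9*(0*(-4)))/3) + 28423) - 73*(-20) = ((7 + √(-96 + 9*0)/3) + 28423) + 1460 = ((7 + √(-96 + 0)/3) + 28423) + 1460 = ((7 + √(-96)/3) + 28423) + 1460 = ((7 + (4*I*√6)/3) + 28423) + 1460 = ((7 + 4*I*√6/3) + 28423) + 1460 = (28430 + 4*I*√6/3) + 1460 = 29890 + 4*I*√6/3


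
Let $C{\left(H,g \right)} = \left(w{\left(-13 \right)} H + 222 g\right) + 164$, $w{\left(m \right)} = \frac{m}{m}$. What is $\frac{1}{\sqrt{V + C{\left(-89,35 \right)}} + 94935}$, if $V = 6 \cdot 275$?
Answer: $\frac{6329}{600842982} - \frac{\sqrt{1055}}{3004214910} \approx 1.0523 \cdot 10^{-5}$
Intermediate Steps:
$V = 1650$
$w{\left(m \right)} = 1$
$C{\left(H,g \right)} = 164 + H + 222 g$ ($C{\left(H,g \right)} = \left(1 H + 222 g\right) + 164 = \left(H + 222 g\right) + 164 = 164 + H + 222 g$)
$\frac{1}{\sqrt{V + C{\left(-89,35 \right)}} + 94935} = \frac{1}{\sqrt{1650 + \left(164 - 89 + 222 \cdot 35\right)} + 94935} = \frac{1}{\sqrt{1650 + \left(164 - 89 + 7770\right)} + 94935} = \frac{1}{\sqrt{1650 + 7845} + 94935} = \frac{1}{\sqrt{9495} + 94935} = \frac{1}{3 \sqrt{1055} + 94935} = \frac{1}{94935 + 3 \sqrt{1055}}$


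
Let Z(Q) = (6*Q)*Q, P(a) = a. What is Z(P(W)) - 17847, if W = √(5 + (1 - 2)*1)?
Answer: -17823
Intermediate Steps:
W = 2 (W = √(5 - 1*1) = √(5 - 1) = √4 = 2)
Z(Q) = 6*Q²
Z(P(W)) - 17847 = 6*2² - 17847 = 6*4 - 17847 = 24 - 17847 = -17823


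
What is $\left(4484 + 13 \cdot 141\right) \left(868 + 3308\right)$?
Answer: $26379792$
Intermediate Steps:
$\left(4484 + 13 \cdot 141\right) \left(868 + 3308\right) = \left(4484 + 1833\right) 4176 = 6317 \cdot 4176 = 26379792$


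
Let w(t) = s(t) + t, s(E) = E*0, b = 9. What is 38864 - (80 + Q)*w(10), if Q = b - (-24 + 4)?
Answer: 37774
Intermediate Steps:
s(E) = 0
Q = 29 (Q = 9 - (-24 + 4) = 9 - 1*(-20) = 9 + 20 = 29)
w(t) = t (w(t) = 0 + t = t)
38864 - (80 + Q)*w(10) = 38864 - (80 + 29)*10 = 38864 - 109*10 = 38864 - 1*1090 = 38864 - 1090 = 37774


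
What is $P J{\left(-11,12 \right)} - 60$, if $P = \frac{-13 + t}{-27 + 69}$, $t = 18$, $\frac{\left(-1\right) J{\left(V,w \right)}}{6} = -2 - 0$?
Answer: $- \frac{410}{7} \approx -58.571$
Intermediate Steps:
$J{\left(V,w \right)} = 12$ ($J{\left(V,w \right)} = - 6 \left(-2 - 0\right) = - 6 \left(-2 + 0\right) = \left(-6\right) \left(-2\right) = 12$)
$P = \frac{5}{42}$ ($P = \frac{-13 + 18}{-27 + 69} = \frac{5}{42} \approx 0.11905$)
$P J{\left(-11,12 \right)} - 60 = \frac{5}{42} \cdot 12 - 60 = \frac{10}{7} - 60 = - \frac{410}{7}$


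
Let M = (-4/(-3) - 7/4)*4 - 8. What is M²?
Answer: 841/9 ≈ 93.444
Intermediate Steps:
M = -29/3 (M = (-4*(-⅓) - 7*¼)*4 - 8 = (4/3 - 7/4)*4 - 8 = -5/12*4 - 8 = -5/3 - 8 = -29/3 ≈ -9.6667)
M² = (-29/3)² = 841/9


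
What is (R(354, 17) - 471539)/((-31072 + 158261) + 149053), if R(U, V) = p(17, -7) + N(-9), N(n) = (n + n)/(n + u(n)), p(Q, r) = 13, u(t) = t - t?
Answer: -235762/138121 ≈ -1.7069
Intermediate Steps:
u(t) = 0
N(n) = 2 (N(n) = (n + n)/(n + 0) = (2*n)/n = 2)
R(U, V) = 15 (R(U, V) = 13 + 2 = 15)
(R(354, 17) - 471539)/((-31072 + 158261) + 149053) = (15 - 471539)/((-31072 + 158261) + 149053) = -471524/(127189 + 149053) = -471524/276242 = -471524*1/276242 = -235762/138121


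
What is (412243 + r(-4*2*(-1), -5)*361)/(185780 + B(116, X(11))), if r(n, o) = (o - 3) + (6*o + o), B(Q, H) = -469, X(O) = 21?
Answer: 396720/185311 ≈ 2.1408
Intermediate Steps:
r(n, o) = -3 + 8*o (r(n, o) = (-3 + o) + 7*o = -3 + 8*o)
(412243 + r(-4*2*(-1), -5)*361)/(185780 + B(116, X(11))) = (412243 + (-3 + 8*(-5))*361)/(185780 - 469) = (412243 + (-3 - 40)*361)/185311 = (412243 - 43*361)*(1/185311) = (412243 - 15523)*(1/185311) = 396720*(1/185311) = 396720/185311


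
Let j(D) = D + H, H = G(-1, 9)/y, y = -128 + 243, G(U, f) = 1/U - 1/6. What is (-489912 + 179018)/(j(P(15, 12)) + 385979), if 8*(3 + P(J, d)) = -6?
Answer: -429033720/532645831 ≈ -0.80548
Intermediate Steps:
G(U, f) = -⅙ + 1/U (G(U, f) = 1/U - 1*⅙ = 1/U - ⅙ = -⅙ + 1/U)
P(J, d) = -15/4 (P(J, d) = -3 + (⅛)*(-6) = -3 - ¾ = -15/4)
y = 115
H = -7/690 (H = ((⅙)*(6 - 1*(-1))/(-1))/115 = ((⅙)*(-1)*(6 + 1))*(1/115) = ((⅙)*(-1)*7)*(1/115) = -7/6*1/115 = -7/690 ≈ -0.010145)
j(D) = -7/690 + D (j(D) = D - 7/690 = -7/690 + D)
(-489912 + 179018)/(j(P(15, 12)) + 385979) = (-489912 + 179018)/((-7/690 - 15/4) + 385979) = -310894/(-5189/1380 + 385979) = -310894/532645831/1380 = -310894*1380/532645831 = -429033720/532645831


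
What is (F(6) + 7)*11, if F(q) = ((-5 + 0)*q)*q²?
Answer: -11803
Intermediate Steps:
F(q) = -5*q³ (F(q) = (-5*q)*q² = -5*q³)
(F(6) + 7)*11 = (-5*6³ + 7)*11 = (-5*216 + 7)*11 = (-1080 + 7)*11 = -1073*11 = -11803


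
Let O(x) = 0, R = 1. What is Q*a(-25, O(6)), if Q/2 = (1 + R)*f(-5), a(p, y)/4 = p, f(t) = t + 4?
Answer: 400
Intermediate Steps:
f(t) = 4 + t
a(p, y) = 4*p
Q = -4 (Q = 2*((1 + 1)*(4 - 5)) = 2*(2*(-1)) = 2*(-2) = -4)
Q*a(-25, O(6)) = -16*(-25) = -4*(-100) = 400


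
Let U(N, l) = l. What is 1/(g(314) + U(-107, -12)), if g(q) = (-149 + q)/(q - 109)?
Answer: -41/459 ≈ -0.089325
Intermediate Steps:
g(q) = (-149 + q)/(-109 + q)
1/(g(314) + U(-107, -12)) = 1/((-149 + 314)/(-109 + 314) - 12) = 1/(165/205 - 12) = 1/((1/205)*165 - 12) = 1/(33/41 - 12) = 1/(-459/41) = -41/459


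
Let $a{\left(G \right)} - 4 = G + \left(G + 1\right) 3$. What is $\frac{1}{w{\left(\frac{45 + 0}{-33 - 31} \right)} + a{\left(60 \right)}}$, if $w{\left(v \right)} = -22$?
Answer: $\frac{1}{225} \approx 0.0044444$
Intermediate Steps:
$a{\left(G \right)} = 7 + 4 G$ ($a{\left(G \right)} = 4 + \left(G + \left(G + 1\right) 3\right) = 4 + \left(G + \left(1 + G\right) 3\right) = 4 + \left(G + \left(3 + 3 G\right)\right) = 4 + \left(3 + 4 G\right) = 7 + 4 G$)
$\frac{1}{w{\left(\frac{45 + 0}{-33 - 31} \right)} + a{\left(60 \right)}} = \frac{1}{-22 + \left(7 + 4 \cdot 60\right)} = \frac{1}{-22 + \left(7 + 240\right)} = \frac{1}{-22 + 247} = \frac{1}{225}$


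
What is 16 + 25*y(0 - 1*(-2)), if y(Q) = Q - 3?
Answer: -9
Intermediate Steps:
y(Q) = -3 + Q
16 + 25*y(0 - 1*(-2)) = 16 + 25*(-3 + (0 - 1*(-2))) = 16 + 25*(-3 + (0 + 2)) = 16 + 25*(-3 + 2) = 16 + 25*(-1) = 16 - 25 = -9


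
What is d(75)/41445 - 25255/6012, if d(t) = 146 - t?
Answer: -116251847/27685260 ≈ -4.1991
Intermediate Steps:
d(75)/41445 - 25255/6012 = (146 - 1*75)/41445 - 25255/6012 = (146 - 75)*(1/41445) - 25255*1/6012 = 71*(1/41445) - 25255/6012 = 71/41445 - 25255/6012 = -116251847/27685260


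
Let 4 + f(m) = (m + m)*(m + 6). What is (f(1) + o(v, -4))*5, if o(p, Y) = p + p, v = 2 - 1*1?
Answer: 60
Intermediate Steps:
v = 1 (v = 2 - 1 = 1)
o(p, Y) = 2*p
f(m) = -4 + 2*m*(6 + m) (f(m) = -4 + (m + m)*(m + 6) = -4 + (2*m)*(6 + m) = -4 + 2*m*(6 + m))
(f(1) + o(v, -4))*5 = ((-4 + 2*1**2 + 12*1) + 2*1)*5 = ((-4 + 2*1 + 12) + 2)*5 = ((-4 + 2 + 12) + 2)*5 = (10 + 2)*5 = 12*5 = 60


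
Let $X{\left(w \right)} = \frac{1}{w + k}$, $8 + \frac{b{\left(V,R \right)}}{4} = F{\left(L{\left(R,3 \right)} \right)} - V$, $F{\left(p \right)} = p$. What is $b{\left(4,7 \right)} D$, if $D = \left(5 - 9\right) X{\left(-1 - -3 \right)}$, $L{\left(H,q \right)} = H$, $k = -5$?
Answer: $- \frac{80}{3} \approx -26.667$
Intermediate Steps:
$b{\left(V,R \right)} = -32 - 4 V + 4 R$ ($b{\left(V,R \right)} = -32 + 4 \left(R - V\right) = -32 + \left(- 4 V + 4 R\right) = -32 - 4 V + 4 R$)
$X{\left(w \right)} = \frac{1}{-5 + w}$ ($X{\left(w \right)} = \frac{1}{w - 5} = \frac{1}{-5 + w}$)
$D = \frac{4}{3}$ ($D = \frac{5 - 9}{-5 - -2} = \frac{5 - 9}{-5 + \left(-1 + 3\right)} = - \frac{4}{-5 + 2} = - \frac{4}{-3} = \left(-4\right) \left(- \frac{1}{3}\right) = \frac{4}{3} \approx 1.3333$)
$b{\left(4,7 \right)} D = \left(-32 - 16 + 4 \cdot 7\right) \frac{4}{3} = \left(-32 - 16 + 28\right) \frac{4}{3} = \left(-20\right) \frac{4}{3} = - \frac{80}{3}$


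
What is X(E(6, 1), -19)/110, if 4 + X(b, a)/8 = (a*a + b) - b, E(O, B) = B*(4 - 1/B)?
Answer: 1428/55 ≈ 25.964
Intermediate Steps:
X(b, a) = -32 + 8*a² (X(b, a) = -32 + 8*((a*a + b) - b) = -32 + 8*((a² + b) - b) = -32 + 8*((b + a²) - b) = -32 + 8*a²)
X(E(6, 1), -19)/110 = (-32 + 8*(-19)²)/110 = (-32 + 8*361)*(1/110) = (-32 + 2888)*(1/110) = 2856*(1/110) = 1428/55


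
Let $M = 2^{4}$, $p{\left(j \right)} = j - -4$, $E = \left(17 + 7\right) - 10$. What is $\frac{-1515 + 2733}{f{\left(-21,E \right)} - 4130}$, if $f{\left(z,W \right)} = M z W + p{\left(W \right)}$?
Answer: $- \frac{21}{152} \approx -0.13816$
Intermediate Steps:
$E = 14$ ($E = 24 - 10 = 14$)
$p{\left(j \right)} = 4 + j$ ($p{\left(j \right)} = j + 4 = 4 + j$)
$M = 16$
$f{\left(z,W \right)} = 4 + W + 16 W z$ ($f{\left(z,W \right)} = 16 z W + \left(4 + W\right) = 16 W z + \left(4 + W\right) = 4 + W + 16 W z$)
$\frac{-1515 + 2733}{f{\left(-21,E \right)} - 4130} = \frac{-1515 + 2733}{\left(4 + 14 + 16 \cdot 14 \left(-21\right)\right) - 4130} = \frac{1218}{\left(4 + 14 - 4704\right) - 4130} = \frac{1218}{-4686 - 4130} = \frac{1218}{-8816} = 1218 \left(- \frac{1}{8816}\right) = - \frac{21}{152}$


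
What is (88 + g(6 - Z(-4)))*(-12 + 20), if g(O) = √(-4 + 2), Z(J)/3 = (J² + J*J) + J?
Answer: 704 + 8*I*√2 ≈ 704.0 + 11.314*I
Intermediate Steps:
Z(J) = 3*J + 6*J² (Z(J) = 3*((J² + J*J) + J) = 3*((J² + J²) + J) = 3*(2*J² + J) = 3*(J + 2*J²) = 3*J + 6*J²)
g(O) = I*√2 (g(O) = √(-2) = I*√2)
(88 + g(6 - Z(-4)))*(-12 + 20) = (88 + I*√2)*(-12 + 20) = (88 + I*√2)*8 = 704 + 8*I*√2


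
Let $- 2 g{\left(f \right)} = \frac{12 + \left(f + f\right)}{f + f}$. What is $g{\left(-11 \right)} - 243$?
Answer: $- \frac{5351}{22} \approx -243.23$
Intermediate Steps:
$g{\left(f \right)} = - \frac{12 + 2 f}{4 f}$ ($g{\left(f \right)} = - \frac{\left(12 + \left(f + f\right)\right) \frac{1}{f + f}}{2} = - \frac{\left(12 + 2 f\right) \frac{1}{2 f}}{2} = - \frac{\frac{1}{2} \frac{1}{f} \left(12 + 2 f\right)}{2} = - \frac{12 + 2 f}{4 f}$)
$g{\left(-11 \right)} - 243 = \frac{-6 - -11}{2 \left(-11\right)} - 243 = \frac{1}{2} \left(- \frac{1}{11}\right) \left(-6 + 11\right) - 243 = \frac{1}{2} \left(- \frac{1}{11}\right) 5 - 243 = - \frac{5}{22} - 243 = - \frac{5351}{22}$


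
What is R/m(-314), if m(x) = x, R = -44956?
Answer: 22478/157 ≈ 143.17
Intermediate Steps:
R/m(-314) = -44956/(-314) = -44956*(-1/314) = 22478/157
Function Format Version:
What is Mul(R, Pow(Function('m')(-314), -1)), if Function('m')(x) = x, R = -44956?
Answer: Rational(22478, 157) ≈ 143.17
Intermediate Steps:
Mul(R, Pow(Function('m')(-314), -1)) = Mul(-44956, Pow(-314, -1)) = Mul(-44956, Rational(-1, 314)) = Rational(22478, 157)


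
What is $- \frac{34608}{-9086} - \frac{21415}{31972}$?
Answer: $\frac{65136449}{20749828} \approx 3.1391$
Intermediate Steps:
$- \frac{34608}{-9086} - \frac{21415}{31972} = \left(-34608\right) \left(- \frac{1}{9086}\right) - \frac{21415}{31972} = \frac{2472}{649} - \frac{21415}{31972} = \frac{65136449}{20749828}$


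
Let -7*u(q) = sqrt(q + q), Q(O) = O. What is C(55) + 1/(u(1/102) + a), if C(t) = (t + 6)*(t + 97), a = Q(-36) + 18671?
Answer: 8046341777437393/867810799274 + 7*sqrt(51)/867810799274 ≈ 9272.0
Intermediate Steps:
a = 18635 (a = -36 + 18671 = 18635)
u(q) = -sqrt(2)*sqrt(q)/7 (u(q) = -sqrt(q + q)/7 = -sqrt(2)*sqrt(q)/7)
C(t) = (6 + t)*(97 + t)
C(55) + 1/(u(1/102) + a) = (582 + 55**2 + 103*55) + 1/(-sqrt(2)*sqrt(1/102)/7 + 18635) = (582 + 3025 + 5665) + 1/(-sqrt(2)*sqrt(1/102)/7 + 18635) = 9272 + 1/(-sqrt(2)*sqrt(102)/102/7 + 18635) = 9272 + 1/(-sqrt(51)/357 + 18635) = 9272 + 1/(18635 - sqrt(51)/357)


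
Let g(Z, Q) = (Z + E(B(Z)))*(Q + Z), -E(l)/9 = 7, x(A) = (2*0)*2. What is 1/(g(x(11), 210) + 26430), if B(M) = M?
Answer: 1/13200 ≈ 7.5758e-5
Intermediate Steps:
x(A) = 0 (x(A) = 0*2 = 0)
E(l) = -63 (E(l) = -9*7 = -63)
g(Z, Q) = (-63 + Z)*(Q + Z) (g(Z, Q) = (Z - 63)*(Q + Z) = (-63 + Z)*(Q + Z))
1/(g(x(11), 210) + 26430) = 1/((0**2 - 63*210 - 63*0 + 210*0) + 26430) = 1/((0 - 13230 + 0 + 0) + 26430) = 1/(-13230 + 26430) = 1/13200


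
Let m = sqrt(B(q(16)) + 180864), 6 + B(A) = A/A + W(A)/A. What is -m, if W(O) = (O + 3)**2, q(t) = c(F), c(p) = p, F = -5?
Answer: -sqrt(4521455)/5 ≈ -425.27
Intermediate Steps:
q(t) = -5
W(O) = (3 + O)**2
B(A) = -5 + (3 + A)**2/A (B(A) = -6 + (A/A + (3 + A)**2/A) = -6 + (1 + (3 + A)**2/A) = -5 + (3 + A)**2/A)
m = sqrt(4521455)/5 (m = sqrt((1 - 5 + 9/(-5)) + 180864) = sqrt((1 - 5 + 9*(-1/5)) + 180864) = sqrt((1 - 5 - 9/5) + 180864) = sqrt(-29/5 + 180864) = sqrt(904291/5) = sqrt(4521455)/5 ≈ 425.27)
-m = -sqrt(4521455)/5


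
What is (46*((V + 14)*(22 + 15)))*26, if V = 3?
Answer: 752284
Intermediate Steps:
(46*((V + 14)*(22 + 15)))*26 = (46*((3 + 14)*(22 + 15)))*26 = (46*(17*37))*26 = (46*629)*26 = 28934*26 = 752284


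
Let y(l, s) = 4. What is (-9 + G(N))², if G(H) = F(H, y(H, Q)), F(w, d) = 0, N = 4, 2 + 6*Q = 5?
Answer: 81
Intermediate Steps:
Q = ½ (Q = -⅓ + (⅙)*5 = -⅓ + ⅚ = ½ ≈ 0.50000)
G(H) = 0
(-9 + G(N))² = (-9 + 0)² = (-9)² = 81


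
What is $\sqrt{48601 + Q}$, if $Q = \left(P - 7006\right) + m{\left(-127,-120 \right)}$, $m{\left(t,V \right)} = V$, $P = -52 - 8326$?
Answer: $\sqrt{33097} \approx 181.93$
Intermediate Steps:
$P = -8378$
$Q = -15504$ ($Q = \left(-8378 - 7006\right) - 120 = -15384 - 120 = -15504$)
$\sqrt{48601 + Q} = \sqrt{48601 - 15504} = \sqrt{33097}$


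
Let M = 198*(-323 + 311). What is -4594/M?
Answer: 2297/1188 ≈ 1.9335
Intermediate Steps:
M = -2376 (M = 198*(-12) = -2376)
-4594/M = -4594/(-2376) = -4594*(-1/2376) = 2297/1188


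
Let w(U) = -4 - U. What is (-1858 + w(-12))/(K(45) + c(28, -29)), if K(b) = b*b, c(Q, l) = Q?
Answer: -1850/2053 ≈ -0.90112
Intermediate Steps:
K(b) = b**2
(-1858 + w(-12))/(K(45) + c(28, -29)) = (-1858 + (-4 - 1*(-12)))/(45**2 + 28) = (-1858 + (-4 + 12))/(2025 + 28) = (-1858 + 8)/2053 = -1850*1/2053 = -1850/2053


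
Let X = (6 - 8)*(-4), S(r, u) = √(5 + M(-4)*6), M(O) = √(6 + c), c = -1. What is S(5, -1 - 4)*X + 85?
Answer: 85 + 8*√(5 + 6*√5) ≈ 119.33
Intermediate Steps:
M(O) = √5 (M(O) = √(6 - 1) = √5)
S(r, u) = √(5 + 6*√5) (S(r, u) = √(5 + √5*6) = √(5 + 6*√5))
X = 8 (X = -2*(-4) = 8)
S(5, -1 - 4)*X + 85 = √(5 + 6*√5)*8 + 85 = 8*√(5 + 6*√5) + 85 = 85 + 8*√(5 + 6*√5)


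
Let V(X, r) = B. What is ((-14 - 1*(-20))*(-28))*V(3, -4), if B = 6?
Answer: -1008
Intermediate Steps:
V(X, r) = 6
((-14 - 1*(-20))*(-28))*V(3, -4) = ((-14 - 1*(-20))*(-28))*6 = ((-14 + 20)*(-28))*6 = (6*(-28))*6 = -168*6 = -1008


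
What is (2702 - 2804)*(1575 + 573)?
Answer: -219096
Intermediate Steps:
(2702 - 2804)*(1575 + 573) = -102*2148 = -219096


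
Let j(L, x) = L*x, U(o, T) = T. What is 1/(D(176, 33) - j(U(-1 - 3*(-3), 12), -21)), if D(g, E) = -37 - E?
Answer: 1/182 ≈ 0.0054945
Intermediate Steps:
1/(D(176, 33) - j(U(-1 - 3*(-3), 12), -21)) = 1/((-37 - 1*33) - 12*(-21)) = 1/((-37 - 33) - 1*(-252)) = 1/(-70 + 252) = 1/182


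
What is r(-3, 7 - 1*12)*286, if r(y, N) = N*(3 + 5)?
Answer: -11440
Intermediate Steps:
r(y, N) = 8*N (r(y, N) = N*8 = 8*N)
r(-3, 7 - 1*12)*286 = (8*(7 - 1*12))*286 = (8*(7 - 12))*286 = (8*(-5))*286 = -40*286 = -11440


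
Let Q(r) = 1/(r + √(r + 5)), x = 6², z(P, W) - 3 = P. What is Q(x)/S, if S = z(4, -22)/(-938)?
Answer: -4824/1255 + 134*√41/1255 ≈ -3.1601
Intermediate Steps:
z(P, W) = 3 + P
x = 36
Q(r) = 1/(r + √(5 + r))
S = -1/134 (S = (3 + 4)/(-938) = 7*(-1/938) = -1/134 ≈ -0.0074627)
Q(x)/S = 1/((36 + √(5 + 36))*(-1/134)) = -134/(36 + √41)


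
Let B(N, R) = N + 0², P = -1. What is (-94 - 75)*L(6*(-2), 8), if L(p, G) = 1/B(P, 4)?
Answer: 169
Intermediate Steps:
B(N, R) = N (B(N, R) = N + 0 = N)
L(p, G) = -1 (L(p, G) = 1/(-1) = -1)
(-94 - 75)*L(6*(-2), 8) = (-94 - 75)*(-1) = -169*(-1) = 169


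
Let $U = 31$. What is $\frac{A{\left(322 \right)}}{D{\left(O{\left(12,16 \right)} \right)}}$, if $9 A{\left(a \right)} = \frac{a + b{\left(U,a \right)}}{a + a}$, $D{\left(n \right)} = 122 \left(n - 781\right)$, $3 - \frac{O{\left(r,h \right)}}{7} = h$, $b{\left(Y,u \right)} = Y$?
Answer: $- \frac{353}{616601664} \approx -5.7249 \cdot 10^{-7}$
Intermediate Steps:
$O{\left(r,h \right)} = 21 - 7 h$
$D{\left(n \right)} = -95282 + 122 n$ ($D{\left(n \right)} = 122 \left(-781 + n\right) = -95282 + 122 n$)
$A{\left(a \right)} = \frac{31 + a}{18 a}$ ($A{\left(a \right)} = \frac{\left(a + 31\right) \frac{1}{a + a}}{9} = \frac{\left(31 + a\right) \frac{1}{2 a}}{9} = \frac{\frac{1}{2} \frac{1}{a} \left(31 + a\right)}{9} = \frac{31 + a}{18 a}$)
$\frac{A{\left(322 \right)}}{D{\left(O{\left(12,16 \right)} \right)}} = \frac{\frac{1}{18} \cdot \frac{1}{322} \left(31 + 322\right)}{-95282 + 122 \left(21 - 112\right)} = \frac{\frac{1}{18} \cdot \frac{1}{322} \cdot 353}{-95282 + 122 \left(21 - 112\right)} = \frac{353}{5796 \left(-95282 + 122 \left(-91\right)\right)} = \frac{353}{5796 \left(-95282 - 11102\right)} = \frac{353}{5796 \left(-106384\right)} = \frac{353}{5796} \left(- \frac{1}{106384}\right) = - \frac{353}{616601664}$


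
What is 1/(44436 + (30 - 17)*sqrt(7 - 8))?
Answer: 44436/1974558265 - 13*I/1974558265 ≈ 2.2504e-5 - 6.5838e-9*I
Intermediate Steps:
1/(44436 + (30 - 17)*sqrt(7 - 8)) = 1/(44436 + 13*sqrt(-1)) = 1/(44436 + 13*I) = (44436 - 13*I)/1974558265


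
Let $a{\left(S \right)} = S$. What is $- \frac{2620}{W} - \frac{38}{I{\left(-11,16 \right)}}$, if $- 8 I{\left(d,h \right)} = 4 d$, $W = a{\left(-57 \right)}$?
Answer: $\frac{24488}{627} \approx 39.056$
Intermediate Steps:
$W = -57$
$I{\left(d,h \right)} = - \frac{d}{2}$ ($I{\left(d,h \right)} = - \frac{4 d}{8} = - \frac{d}{2}$)
$- \frac{2620}{W} - \frac{38}{I{\left(-11,16 \right)}} = - \frac{2620}{-57} - \frac{38}{\left(- \frac{1}{2}\right) \left(-11\right)} = \left(-2620\right) \left(- \frac{1}{57}\right) - \frac{38}{\frac{11}{2}} = \frac{2620}{57} - \frac{76}{11} = \frac{24488}{627}$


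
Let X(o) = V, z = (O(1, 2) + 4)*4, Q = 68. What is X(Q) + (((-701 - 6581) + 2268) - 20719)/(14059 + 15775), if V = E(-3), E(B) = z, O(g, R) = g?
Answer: 570947/29834 ≈ 19.137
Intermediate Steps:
z = 20 (z = (1 + 4)*4 = 5*4 = 20)
E(B) = 20
V = 20
X(o) = 20
X(Q) + (((-701 - 6581) + 2268) - 20719)/(14059 + 15775) = 20 + (((-701 - 6581) + 2268) - 20719)/(14059 + 15775) = 20 + ((-7282 + 2268) - 20719)/29834 = 20 + (-5014 - 20719)*(1/29834) = 20 - 25733*1/29834 = 20 - 25733/29834 = 570947/29834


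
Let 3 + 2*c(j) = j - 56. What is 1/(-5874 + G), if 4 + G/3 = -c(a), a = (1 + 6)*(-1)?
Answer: -1/5787 ≈ -0.00017280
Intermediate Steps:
a = -7 (a = 7*(-1) = -7)
c(j) = -59/2 + j/2 (c(j) = -3/2 + (j - 56)/2 = -3/2 + (-56 + j)/2 = -3/2 + (-28 + j/2) = -59/2 + j/2)
G = 87 (G = -12 + 3*(-(-59/2 + (½)*(-7))) = -12 + 3*(-(-59/2 - 7/2)) = -12 + 3*(-1*(-33)) = -12 + 3*33 = -12 + 99 = 87)
1/(-5874 + G) = 1/(-5874 + 87) = 1/(-5787) = -1/5787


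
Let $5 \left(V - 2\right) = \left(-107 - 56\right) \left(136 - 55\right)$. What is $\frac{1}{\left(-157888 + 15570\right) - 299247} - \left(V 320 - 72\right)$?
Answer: $\frac{372868083559}{441565} \approx 8.4442 \cdot 10^{5}$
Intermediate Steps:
$V = - \frac{13193}{5}$ ($V = 2 + \frac{\left(-107 - 56\right) \left(136 - 55\right)}{5} = 2 + \frac{\left(-163\right) 81}{5} = 2 + \frac{1}{5} \left(-13203\right) = 2 - \frac{13203}{5} = - \frac{13193}{5} \approx -2638.6$)
$\frac{1}{\left(-157888 + 15570\right) - 299247} - \left(V 320 - 72\right) = \frac{1}{\left(-157888 + 15570\right) - 299247} - \left(\left(- \frac{13193}{5}\right) 320 - 72\right) = \frac{1}{-142318 - 299247} - \left(-844352 - 72\right) = \frac{1}{-441565} - -844424 = - \frac{1}{441565} + 844424 = \frac{372868083559}{441565}$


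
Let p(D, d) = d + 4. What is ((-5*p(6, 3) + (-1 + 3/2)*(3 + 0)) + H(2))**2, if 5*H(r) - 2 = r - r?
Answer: 109561/100 ≈ 1095.6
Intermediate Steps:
p(D, d) = 4 + d
H(r) = 2/5 (H(r) = 2/5 + (r - r)/5 = 2/5 + (1/5)*0 = 2/5 + 0 = 2/5)
((-5*p(6, 3) + (-1 + 3/2)*(3 + 0)) + H(2))**2 = ((-5*(4 + 3) + (-1 + 3/2)*(3 + 0)) + 2/5)**2 = ((-5*7 + (-1 + 3*(1/2))*3) + 2/5)**2 = ((-35 + (-1 + 3/2)*3) + 2/5)**2 = ((-35 + (1/2)*3) + 2/5)**2 = ((-35 + 3/2) + 2/5)**2 = (-67/2 + 2/5)**2 = (-331/10)**2 = 109561/100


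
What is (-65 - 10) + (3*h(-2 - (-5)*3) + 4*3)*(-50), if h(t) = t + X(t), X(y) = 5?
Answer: -3375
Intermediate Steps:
h(t) = 5 + t (h(t) = t + 5 = 5 + t)
(-65 - 10) + (3*h(-2 - (-5)*3) + 4*3)*(-50) = (-65 - 10) + (3*(5 + (-2 - (-5)*3)) + 4*3)*(-50) = -75 + (3*(5 + (-2 - 1*(-15))) + 12)*(-50) = -75 + (3*(5 + (-2 + 15)) + 12)*(-50) = -75 + (3*(5 + 13) + 12)*(-50) = -75 + (3*18 + 12)*(-50) = -75 + (54 + 12)*(-50) = -75 + 66*(-50) = -75 - 3300 = -3375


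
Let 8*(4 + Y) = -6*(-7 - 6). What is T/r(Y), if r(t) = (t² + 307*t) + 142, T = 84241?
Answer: 1347856/31045 ≈ 43.416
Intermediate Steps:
Y = 23/4 (Y = -4 + (-6*(-7 - 6))/8 = -4 + (-6*(-13))/8 = -4 + (⅛)*78 = -4 + 39/4 = 23/4 ≈ 5.7500)
r(t) = 142 + t² + 307*t
T/r(Y) = 84241/(142 + (23/4)² + 307*(23/4)) = 84241/(142 + 529/16 + 7061/4) = 84241/(31045/16) = 84241*(16/31045) = 1347856/31045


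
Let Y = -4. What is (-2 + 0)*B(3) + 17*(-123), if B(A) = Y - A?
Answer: -2077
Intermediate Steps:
B(A) = -4 - A
(-2 + 0)*B(3) + 17*(-123) = (-2 + 0)*(-4 - 1*3) + 17*(-123) = -2*(-4 - 3) - 2091 = -2*(-7) - 2091 = 14 - 2091 = -2077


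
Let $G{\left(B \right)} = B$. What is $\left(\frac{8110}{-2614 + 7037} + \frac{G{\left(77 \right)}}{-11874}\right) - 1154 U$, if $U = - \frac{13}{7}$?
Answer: $\frac{788557270387}{367630914} \approx 2145.0$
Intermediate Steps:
$U = - \frac{13}{7}$ ($U = \left(-13\right) \frac{1}{7} = - \frac{13}{7} \approx -1.8571$)
$\left(\frac{8110}{-2614 + 7037} + \frac{G{\left(77 \right)}}{-11874}\right) - 1154 U = \left(\frac{8110}{-2614 + 7037} + \frac{77}{-11874}\right) - 1154 \left(- \frac{13}{7}\right) = \left(\frac{8110}{4423} + 77 \left(- \frac{1}{11874}\right)\right) - - \frac{15002}{7} = \left(8110 \cdot \frac{1}{4423} - \frac{77}{11874}\right) + \frac{15002}{7} = \left(\frac{8110}{4423} - \frac{77}{11874}\right) + \frac{15002}{7} = \frac{95957569}{52518702} + \frac{15002}{7} = \frac{788557270387}{367630914}$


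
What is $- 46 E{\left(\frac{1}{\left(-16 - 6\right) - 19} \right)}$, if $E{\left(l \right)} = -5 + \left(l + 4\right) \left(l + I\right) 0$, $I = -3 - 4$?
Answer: $230$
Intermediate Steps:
$I = -7$
$E{\left(l \right)} = -5$ ($E{\left(l \right)} = -5 + \left(l + 4\right) \left(l - 7\right) 0 = -5 + \left(4 + l\right) \left(-7 + l\right) 0 = -5 + \left(-7 + l\right) \left(4 + l\right) 0 = -5 + 0 = -5$)
$- 46 E{\left(\frac{1}{\left(-16 - 6\right) - 19} \right)} = \left(-46\right) \left(-5\right) = 230$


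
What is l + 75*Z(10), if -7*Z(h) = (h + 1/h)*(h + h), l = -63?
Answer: -15591/7 ≈ -2227.3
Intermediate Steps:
Z(h) = -2*h*(h + 1/h)/7 (Z(h) = -(h + 1/h)*(h + h)/7 = -(h + 1/h)*2*h/7 = -2*h*(h + 1/h)/7)
l + 75*Z(10) = -63 + 75*(-2/7 - 2/7*10²) = -63 + 75*(-2/7 - 2/7*100) = -63 + 75*(-2/7 - 200/7) = -63 + 75*(-202/7) = -63 - 15150/7 = -15591/7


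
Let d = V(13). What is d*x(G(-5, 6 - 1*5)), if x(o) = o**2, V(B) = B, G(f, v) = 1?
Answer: 13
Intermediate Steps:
d = 13
d*x(G(-5, 6 - 1*5)) = 13*1**2 = 13*1 = 13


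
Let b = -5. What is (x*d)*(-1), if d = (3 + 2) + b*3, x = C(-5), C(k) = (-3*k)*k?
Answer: -750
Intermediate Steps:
C(k) = -3*k²
x = -75 (x = -3*(-5)² = -3*25 = -75)
d = -10 (d = (3 + 2) - 5*3 = 5 - 15 = -10)
(x*d)*(-1) = -75*(-10)*(-1) = 750*(-1) = -750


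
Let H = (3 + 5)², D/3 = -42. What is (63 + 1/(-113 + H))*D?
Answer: -55548/7 ≈ -7935.4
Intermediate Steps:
D = -126 (D = 3*(-42) = -126)
H = 64 (H = 8² = 64)
(63 + 1/(-113 + H))*D = (63 + 1/(-113 + 64))*(-126) = (63 + 1/(-49))*(-126) = (63 - 1/49)*(-126) = (3086/49)*(-126) = -55548/7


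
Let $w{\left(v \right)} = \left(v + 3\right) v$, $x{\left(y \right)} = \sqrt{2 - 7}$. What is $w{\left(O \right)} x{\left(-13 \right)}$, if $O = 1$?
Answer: $4 i \sqrt{5} \approx 8.9443 i$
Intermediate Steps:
$x{\left(y \right)} = i \sqrt{5}$ ($x{\left(y \right)} = \sqrt{-5} = i \sqrt{5}$)
$w{\left(v \right)} = v \left(3 + v\right)$ ($w{\left(v \right)} = \left(3 + v\right) v = v \left(3 + v\right)$)
$w{\left(O \right)} x{\left(-13 \right)} = 1 \left(3 + 1\right) i \sqrt{5} = 1 \cdot 4 i \sqrt{5} = 4 i \sqrt{5}$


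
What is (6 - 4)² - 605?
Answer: -601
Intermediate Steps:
(6 - 4)² - 605 = 2² - 55*11 = 4 - 605 = -601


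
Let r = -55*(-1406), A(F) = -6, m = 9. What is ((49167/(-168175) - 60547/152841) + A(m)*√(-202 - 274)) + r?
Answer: 1987675342857578/25704035175 - 12*I*√119 ≈ 77329.0 - 130.9*I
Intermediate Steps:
r = 77330
((49167/(-168175) - 60547/152841) + A(m)*√(-202 - 274)) + r = ((49167/(-168175) - 60547/152841) - 6*√(-202 - 274)) + 77330 = ((49167*(-1/168175) - 60547*1/152841) - 12*I*√119) + 77330 = ((-49167/168175 - 60547/152841) - 12*I*√119) + 77330 = (-17697225172/25704035175 - 12*I*√119) + 77330 = 1987675342857578/25704035175 - 12*I*√119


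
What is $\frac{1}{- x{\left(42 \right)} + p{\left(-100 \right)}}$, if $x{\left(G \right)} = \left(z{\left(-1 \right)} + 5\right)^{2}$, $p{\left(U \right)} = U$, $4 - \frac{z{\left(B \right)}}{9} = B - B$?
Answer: $- \frac{1}{1781} \approx -0.00056148$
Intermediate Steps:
$z{\left(B \right)} = 36$ ($z{\left(B \right)} = 36 - 9 \left(B - B\right) = 36 - 0 = 36 + 0 = 36$)
$x{\left(G \right)} = 1681$ ($x{\left(G \right)} = \left(36 + 5\right)^{2} = 41^{2} = 1681$)
$\frac{1}{- x{\left(42 \right)} + p{\left(-100 \right)}} = \frac{1}{\left(-1\right) 1681 - 100} = \frac{1}{-1681 - 100} = \frac{1}{-1781} = - \frac{1}{1781}$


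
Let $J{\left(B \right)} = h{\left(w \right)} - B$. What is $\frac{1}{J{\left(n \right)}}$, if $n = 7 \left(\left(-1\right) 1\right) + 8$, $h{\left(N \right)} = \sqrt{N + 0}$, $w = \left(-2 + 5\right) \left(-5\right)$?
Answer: $- \frac{i}{i + \sqrt{15}} \approx -0.0625 - 0.24206 i$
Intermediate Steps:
$w = -15$ ($w = 3 \left(-5\right) = -15$)
$h{\left(N \right)} = \sqrt{N}$
$n = 1$ ($n = 7 \left(-1\right) + 8 = -7 + 8 = 1$)
$J{\left(B \right)} = - B + i \sqrt{15}$ ($J{\left(B \right)} = \sqrt{-15} - B = i \sqrt{15} - B = - B + i \sqrt{15}$)
$\frac{1}{J{\left(n \right)}} = \frac{1}{\left(-1\right) 1 + i \sqrt{15}} = \frac{1}{-1 + i \sqrt{15}}$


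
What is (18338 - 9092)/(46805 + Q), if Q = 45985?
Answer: 1541/15465 ≈ 0.099644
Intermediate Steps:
(18338 - 9092)/(46805 + Q) = (18338 - 9092)/(46805 + 45985) = 9246/92790 = 9246*(1/92790) = 1541/15465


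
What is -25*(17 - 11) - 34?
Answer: -184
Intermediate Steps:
-25*(17 - 11) - 34 = -25*6 - 34 = -150 - 34 = -184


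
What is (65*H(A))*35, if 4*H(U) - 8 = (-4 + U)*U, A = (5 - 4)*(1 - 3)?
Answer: 11375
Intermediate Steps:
A = -2 (A = 1*(-2) = -2)
H(U) = 2 + U*(-4 + U)/4 (H(U) = 2 + ((-4 + U)*U)/4 = 2 + (U*(-4 + U))/4 = 2 + U*(-4 + U)/4)
(65*H(A))*35 = (65*(2 - 1*(-2) + (1/4)*(-2)**2))*35 = (65*(2 + 2 + (1/4)*4))*35 = (65*(2 + 2 + 1))*35 = (65*5)*35 = 325*35 = 11375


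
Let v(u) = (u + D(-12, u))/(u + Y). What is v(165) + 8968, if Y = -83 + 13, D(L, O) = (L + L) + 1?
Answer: 852102/95 ≈ 8969.5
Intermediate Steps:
D(L, O) = 1 + 2*L (D(L, O) = 2*L + 1 = 1 + 2*L)
Y = -70
v(u) = (-23 + u)/(-70 + u) (v(u) = (u + (1 + 2*(-12)))/(u - 70) = (u + (1 - 24))/(-70 + u) = (u - 23)/(-70 + u) = (-23 + u)/(-70 + u))
v(165) + 8968 = (-23 + 165)/(-70 + 165) + 8968 = 142/95 + 8968 = 852102/95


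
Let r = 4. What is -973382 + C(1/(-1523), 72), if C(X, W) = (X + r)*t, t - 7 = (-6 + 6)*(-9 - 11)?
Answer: -1482418149/1523 ≈ -9.7335e+5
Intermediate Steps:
t = 7 (t = 7 + (-6 + 6)*(-9 - 11) = 7 + 0*(-20) = 7 + 0 = 7)
C(X, W) = 28 + 7*X (C(X, W) = (X + 4)*7 = (4 + X)*7 = 28 + 7*X)
-973382 + C(1/(-1523), 72) = -973382 + (28 + 7/(-1523)) = -973382 + (28 + 7*(-1/1523)) = -973382 + (28 - 7/1523) = -973382 + 42637/1523 = -1482418149/1523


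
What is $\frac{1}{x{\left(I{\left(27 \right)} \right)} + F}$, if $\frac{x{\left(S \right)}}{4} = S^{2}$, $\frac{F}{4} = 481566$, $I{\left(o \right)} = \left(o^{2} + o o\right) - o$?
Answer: $\frac{1}{10117308} \approx 9.884 \cdot 10^{-8}$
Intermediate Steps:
$I{\left(o \right)} = - o + 2 o^{2}$ ($I{\left(o \right)} = \left(o^{2} + o^{2}\right) - o = 2 o^{2} - o = - o + 2 o^{2}$)
$F = 1926264$ ($F = 4 \cdot 481566 = 1926264$)
$x{\left(S \right)} = 4 S^{2}$
$\frac{1}{x{\left(I{\left(27 \right)} \right)} + F} = \frac{1}{4 \left(27 \left(-1 + 2 \cdot 27\right)\right)^{2} + 1926264} = \frac{1}{4 \left(27 \left(-1 + 54\right)\right)^{2} + 1926264} = \frac{1}{4 \left(27 \cdot 53\right)^{2} + 1926264} = \frac{1}{4 \cdot 1431^{2} + 1926264} = \frac{1}{4 \cdot 2047761 + 1926264} = \frac{1}{8191044 + 1926264} = \frac{1}{10117308}$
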